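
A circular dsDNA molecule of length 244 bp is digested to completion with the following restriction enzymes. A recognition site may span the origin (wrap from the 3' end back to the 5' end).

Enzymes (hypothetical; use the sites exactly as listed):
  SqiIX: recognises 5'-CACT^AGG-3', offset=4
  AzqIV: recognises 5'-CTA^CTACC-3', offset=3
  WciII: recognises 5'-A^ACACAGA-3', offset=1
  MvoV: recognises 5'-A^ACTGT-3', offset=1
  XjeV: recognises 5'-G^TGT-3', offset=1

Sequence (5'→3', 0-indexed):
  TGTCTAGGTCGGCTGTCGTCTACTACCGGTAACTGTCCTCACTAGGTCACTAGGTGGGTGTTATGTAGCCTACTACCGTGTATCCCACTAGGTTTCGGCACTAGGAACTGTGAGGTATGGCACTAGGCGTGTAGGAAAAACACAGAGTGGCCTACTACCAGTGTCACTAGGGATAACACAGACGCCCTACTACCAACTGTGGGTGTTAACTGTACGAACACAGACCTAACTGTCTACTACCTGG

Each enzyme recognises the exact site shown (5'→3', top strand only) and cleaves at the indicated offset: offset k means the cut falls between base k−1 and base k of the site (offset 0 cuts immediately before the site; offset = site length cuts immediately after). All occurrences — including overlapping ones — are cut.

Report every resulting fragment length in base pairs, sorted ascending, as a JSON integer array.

[4,5,5,6,6,7,7,7,7,8,8,8,8,9,9,10,11,11,12,13,14,14,15,18,22]

Per-enzyme occurrences:
  SqiIX CACTAGG/4: at [39, 47, 85, 98, 120, 164] ⇒ [43, 51, 89, 102, 124, 168]
  AzqIV CTACTACC/3: at [19, 69, 151, 186, 233] ⇒ [22, 72, 154, 189, 236]
  WciII AACACAGA/1: at [138, 174, 216] ⇒ [139, 175, 217]
  MvoV AACTGT/1: at [30, 105, 194, 207, 227] ⇒ [31, 106, 195, 208, 228]
  XjeV GTGT/1: at [57, 77, 128, 160, 202, 243] ⇒ [0, 58, 78, 129, 161, 203]

Pooled cuts: [0, 22, 31, 43, 51, 58, 72, 78, 89, 102, 106, 124, 129, 139, 154, 161, 168, 175, 189, 195, 203, 208, 217, 228, 236]

Fragments:
  0→22: 22 bp
  22→31: 9 bp
  31→43: 12 bp
  43→51: 8 bp
  51→58: 7 bp
  58→72: 14 bp
  72→78: 6 bp
  78→89: 11 bp
  89→102: 13 bp
  102→106: 4 bp
  106→124: 18 bp
  124→129: 5 bp
  129→139: 10 bp
  139→154: 15 bp
  154→161: 7 bp
  161→168: 7 bp
  168→175: 7 bp
  175→189: 14 bp
  189→195: 6 bp
  195→203: 8 bp
  203→208: 5 bp
  208→217: 9 bp
  217→228: 11 bp
  228→236: 8 bp
  236→0 (wrap): 244-236+0 = 8 bp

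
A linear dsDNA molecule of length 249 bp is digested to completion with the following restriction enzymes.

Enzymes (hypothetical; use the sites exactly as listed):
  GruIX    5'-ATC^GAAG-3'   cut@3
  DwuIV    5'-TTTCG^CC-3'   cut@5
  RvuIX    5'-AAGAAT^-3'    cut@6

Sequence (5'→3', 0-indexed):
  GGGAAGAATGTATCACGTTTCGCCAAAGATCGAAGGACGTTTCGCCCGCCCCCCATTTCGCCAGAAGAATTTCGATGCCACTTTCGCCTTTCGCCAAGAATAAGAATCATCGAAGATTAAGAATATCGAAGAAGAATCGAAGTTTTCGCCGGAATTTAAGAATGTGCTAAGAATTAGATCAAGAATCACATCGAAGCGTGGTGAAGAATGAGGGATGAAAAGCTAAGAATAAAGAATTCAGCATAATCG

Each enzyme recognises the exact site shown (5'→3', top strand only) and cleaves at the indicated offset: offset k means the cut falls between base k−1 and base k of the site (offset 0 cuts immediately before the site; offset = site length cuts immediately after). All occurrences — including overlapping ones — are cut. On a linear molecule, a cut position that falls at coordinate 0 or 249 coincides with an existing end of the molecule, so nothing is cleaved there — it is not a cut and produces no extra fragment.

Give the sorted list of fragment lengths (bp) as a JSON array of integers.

[1,3,4,6,6,7,7,8,9,9,10,10,10,11,12,12,13,13,13,15,16,16,17,21]

Per-enzyme occurrences:
  GruIX (ATCGAAG, off=3): starts [28, 108, 124, 135, 189] → cuts [31, 111, 127, 138, 192]
  DwuIV (TTTCGCC, off=5): starts [17, 39, 55, 81, 88, 143] → cuts [22, 44, 60, 86, 93, 148]
  RvuIX (AAGAAT, off=6): starts [3, 64, 95, 101, 118, 131, 157, 168, 180, 203, 224, 231] → cuts [9, 70, 101, 107, 124, 137, 163, 174, 186, 209, 230, 237]

All cut coordinates (distinct, sorted): [9, 22, 31, 44, 60, 70, 86, 93, 101, 107, 111, 124, 127, 137, 138, 148, 163, 174, 186, 192, 209, 230, 237]

Fragments:
  [0,9): 9 bp
  [9,22): 13 bp
  [22,31): 9 bp
  [31,44): 13 bp
  [44,60): 16 bp
  [60,70): 10 bp
  [70,86): 16 bp
  [86,93): 7 bp
  [93,101): 8 bp
  [101,107): 6 bp
  [107,111): 4 bp
  [111,124): 13 bp
  [124,127): 3 bp
  [127,137): 10 bp
  [137,138): 1 bp
  [138,148): 10 bp
  [148,163): 15 bp
  [163,174): 11 bp
  [174,186): 12 bp
  [186,192): 6 bp
  [192,209): 17 bp
  [209,230): 21 bp
  [230,237): 7 bp
  [237,249): 12 bp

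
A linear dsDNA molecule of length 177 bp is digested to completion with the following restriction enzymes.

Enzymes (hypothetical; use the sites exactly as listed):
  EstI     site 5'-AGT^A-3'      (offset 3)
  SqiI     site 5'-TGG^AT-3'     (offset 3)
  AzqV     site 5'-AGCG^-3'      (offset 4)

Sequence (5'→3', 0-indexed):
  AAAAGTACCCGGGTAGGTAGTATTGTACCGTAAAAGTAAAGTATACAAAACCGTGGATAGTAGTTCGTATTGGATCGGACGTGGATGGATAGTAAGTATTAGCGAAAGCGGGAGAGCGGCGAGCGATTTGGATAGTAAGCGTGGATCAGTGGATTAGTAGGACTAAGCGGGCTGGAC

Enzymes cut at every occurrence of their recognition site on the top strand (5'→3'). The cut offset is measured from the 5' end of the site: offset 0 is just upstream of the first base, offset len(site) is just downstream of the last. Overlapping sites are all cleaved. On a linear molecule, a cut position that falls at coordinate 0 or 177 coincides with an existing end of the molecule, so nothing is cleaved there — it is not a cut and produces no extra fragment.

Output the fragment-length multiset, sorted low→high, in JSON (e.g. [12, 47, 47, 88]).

[3,4,4,5,5,5,5,5,6,6,6,6,7,7,8,8,8,11,11,12,14,15,16]

Site scan:
  EstI (AGTA, off=3): starts [3, 18, 34, 39, 58, 90, 94, 133, 155] → cuts [6, 21, 37, 42, 61, 93, 97, 136, 158]
  SqiI (TGGAT, off=3): starts [53, 70, 81, 85, 128, 141, 149] → cuts [56, 73, 84, 88, 131, 144, 152]
  AzqV (AGCG, off=4): starts [100, 106, 114, 121, 137, 165] → cuts [104, 110, 118, 125, 141, 169]

All cut coordinates (distinct, sorted): [6, 21, 37, 42, 56, 61, 73, 84, 88, 93, 97, 104, 110, 118, 125, 131, 136, 141, 144, 152, 158, 169]

Fragments:
  [0,6): 6 bp
  [6,21): 15 bp
  [21,37): 16 bp
  [37,42): 5 bp
  [42,56): 14 bp
  [56,61): 5 bp
  [61,73): 12 bp
  [73,84): 11 bp
  [84,88): 4 bp
  [88,93): 5 bp
  [93,97): 4 bp
  [97,104): 7 bp
  [104,110): 6 bp
  [110,118): 8 bp
  [118,125): 7 bp
  [125,131): 6 bp
  [131,136): 5 bp
  [136,141): 5 bp
  [141,144): 3 bp
  [144,152): 8 bp
  [152,158): 6 bp
  [158,169): 11 bp
  [169,177): 8 bp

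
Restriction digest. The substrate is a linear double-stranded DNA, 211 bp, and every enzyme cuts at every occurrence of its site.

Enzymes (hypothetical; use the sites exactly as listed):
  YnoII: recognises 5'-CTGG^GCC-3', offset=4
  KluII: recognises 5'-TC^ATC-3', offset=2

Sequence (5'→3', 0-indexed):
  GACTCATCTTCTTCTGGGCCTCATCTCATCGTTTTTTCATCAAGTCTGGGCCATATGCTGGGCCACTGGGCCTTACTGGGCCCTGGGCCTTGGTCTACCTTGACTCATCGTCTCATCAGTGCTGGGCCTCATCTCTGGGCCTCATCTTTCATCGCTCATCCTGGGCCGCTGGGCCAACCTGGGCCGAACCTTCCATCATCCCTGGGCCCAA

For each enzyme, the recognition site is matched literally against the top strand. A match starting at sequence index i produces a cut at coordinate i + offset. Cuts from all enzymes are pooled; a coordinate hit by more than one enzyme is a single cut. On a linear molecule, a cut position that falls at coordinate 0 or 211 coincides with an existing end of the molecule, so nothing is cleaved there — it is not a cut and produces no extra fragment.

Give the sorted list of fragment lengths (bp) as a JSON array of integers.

Scan for sites:
  YnoII CTGGGCC/4: at [13, 45, 57, 65, 75, 82, 121, 134, 160, 168, 178, 201] ⇒ [17, 49, 61, 69, 79, 86, 125, 138, 164, 172, 182, 205]
  KluII TCATC/2: at [3, 20, 25, 36, 104, 112, 128, 141, 148, 155, 195] ⇒ [5, 22, 27, 38, 106, 114, 130, 143, 150, 157, 197]

Pooled cuts: [5, 17, 22, 27, 38, 49, 61, 69, 79, 86, 106, 114, 125, 130, 138, 143, 150, 157, 164, 172, 182, 197, 205]

Fragments:
  [0,5): 5 bp
  [5,17): 12 bp
  [17,22): 5 bp
  [22,27): 5 bp
  [27,38): 11 bp
  [38,49): 11 bp
  [49,61): 12 bp
  [61,69): 8 bp
  [69,79): 10 bp
  [79,86): 7 bp
  [86,106): 20 bp
  [106,114): 8 bp
  [114,125): 11 bp
  [125,130): 5 bp
  [130,138): 8 bp
  [138,143): 5 bp
  [143,150): 7 bp
  [150,157): 7 bp
  [157,164): 7 bp
  [164,172): 8 bp
  [172,182): 10 bp
  [182,197): 15 bp
  [197,205): 8 bp
  [205,211): 6 bp

[5,5,5,5,5,6,7,7,7,7,8,8,8,8,8,10,10,11,11,11,12,12,15,20]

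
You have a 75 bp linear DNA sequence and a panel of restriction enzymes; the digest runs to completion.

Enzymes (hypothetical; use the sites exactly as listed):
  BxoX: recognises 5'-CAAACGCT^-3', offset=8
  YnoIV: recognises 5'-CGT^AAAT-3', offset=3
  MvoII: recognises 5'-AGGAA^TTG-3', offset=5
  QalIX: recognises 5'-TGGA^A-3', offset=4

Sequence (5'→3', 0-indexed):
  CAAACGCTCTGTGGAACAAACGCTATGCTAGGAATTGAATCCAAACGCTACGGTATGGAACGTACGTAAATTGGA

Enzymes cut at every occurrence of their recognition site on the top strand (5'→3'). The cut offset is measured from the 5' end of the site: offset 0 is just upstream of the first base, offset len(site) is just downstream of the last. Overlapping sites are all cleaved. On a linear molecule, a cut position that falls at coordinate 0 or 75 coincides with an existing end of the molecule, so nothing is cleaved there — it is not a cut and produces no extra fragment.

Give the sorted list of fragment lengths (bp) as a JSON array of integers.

[7,8,8,8,9,10,10,15]

Site scan:
  BxoX CAAACGCT/8: at [0, 16, 41] ⇒ [8, 24, 49]
  YnoIV CGTAAAT/3: at [64] ⇒ [67]
  MvoII AGGAATTG/5: at [29] ⇒ [34]
  QalIX TGGAA/4: at [11, 55] ⇒ [15, 59]

Pooled cuts: [8, 15, 24, 34, 49, 59, 67]

Fragments:
  [0,8): 8 bp
  [8,15): 7 bp
  [15,24): 9 bp
  [24,34): 10 bp
  [34,49): 15 bp
  [49,59): 10 bp
  [59,67): 8 bp
  [67,75): 8 bp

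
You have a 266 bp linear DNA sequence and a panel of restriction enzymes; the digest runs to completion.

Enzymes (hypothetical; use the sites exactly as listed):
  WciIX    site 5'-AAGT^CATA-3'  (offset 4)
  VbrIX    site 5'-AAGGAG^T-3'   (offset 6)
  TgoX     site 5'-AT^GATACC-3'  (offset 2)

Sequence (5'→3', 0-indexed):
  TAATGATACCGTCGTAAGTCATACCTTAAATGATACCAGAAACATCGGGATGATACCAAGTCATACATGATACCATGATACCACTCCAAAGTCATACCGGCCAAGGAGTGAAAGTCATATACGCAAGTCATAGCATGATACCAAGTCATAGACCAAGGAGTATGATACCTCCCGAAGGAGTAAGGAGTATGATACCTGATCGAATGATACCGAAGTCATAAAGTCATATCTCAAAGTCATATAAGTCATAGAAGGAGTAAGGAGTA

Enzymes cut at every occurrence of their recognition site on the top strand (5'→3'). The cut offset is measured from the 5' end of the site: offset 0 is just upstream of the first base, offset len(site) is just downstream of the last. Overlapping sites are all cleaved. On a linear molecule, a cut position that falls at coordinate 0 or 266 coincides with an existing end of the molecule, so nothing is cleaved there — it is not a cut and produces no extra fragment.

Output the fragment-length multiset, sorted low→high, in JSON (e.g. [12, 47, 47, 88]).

[2,3,3,4,7,7,7,7,8,8,8,9,10,10,11,11,12,13,13,14,15,15,16,16,17,20]

Per-enzyme occurrences:
  WciIX AAGTCATA/4: at [15, 57, 88, 111, 124, 142, 212, 220, 233, 242] ⇒ [19, 61, 92, 115, 128, 146, 216, 224, 237, 246]
  VbrIX AAGGAGT/6: at [102, 154, 174, 181, 251, 258] ⇒ [108, 160, 180, 187, 257, 264]
  TgoX ATGATACC/2: at [2, 29, 49, 66, 74, 134, 161, 188, 203] ⇒ [4, 31, 51, 68, 76, 136, 163, 190, 205]

Pooled cuts: [4, 19, 31, 51, 61, 68, 76, 92, 108, 115, 128, 136, 146, 160, 163, 180, 187, 190, 205, 216, 224, 237, 246, 257, 264]

Fragments:
  [0,4): 4 bp
  [4,19): 15 bp
  [19,31): 12 bp
  [31,51): 20 bp
  [51,61): 10 bp
  [61,68): 7 bp
  [68,76): 8 bp
  [76,92): 16 bp
  [92,108): 16 bp
  [108,115): 7 bp
  [115,128): 13 bp
  [128,136): 8 bp
  [136,146): 10 bp
  [146,160): 14 bp
  [160,163): 3 bp
  [163,180): 17 bp
  [180,187): 7 bp
  [187,190): 3 bp
  [190,205): 15 bp
  [205,216): 11 bp
  [216,224): 8 bp
  [224,237): 13 bp
  [237,246): 9 bp
  [246,257): 11 bp
  [257,264): 7 bp
  [264,266): 2 bp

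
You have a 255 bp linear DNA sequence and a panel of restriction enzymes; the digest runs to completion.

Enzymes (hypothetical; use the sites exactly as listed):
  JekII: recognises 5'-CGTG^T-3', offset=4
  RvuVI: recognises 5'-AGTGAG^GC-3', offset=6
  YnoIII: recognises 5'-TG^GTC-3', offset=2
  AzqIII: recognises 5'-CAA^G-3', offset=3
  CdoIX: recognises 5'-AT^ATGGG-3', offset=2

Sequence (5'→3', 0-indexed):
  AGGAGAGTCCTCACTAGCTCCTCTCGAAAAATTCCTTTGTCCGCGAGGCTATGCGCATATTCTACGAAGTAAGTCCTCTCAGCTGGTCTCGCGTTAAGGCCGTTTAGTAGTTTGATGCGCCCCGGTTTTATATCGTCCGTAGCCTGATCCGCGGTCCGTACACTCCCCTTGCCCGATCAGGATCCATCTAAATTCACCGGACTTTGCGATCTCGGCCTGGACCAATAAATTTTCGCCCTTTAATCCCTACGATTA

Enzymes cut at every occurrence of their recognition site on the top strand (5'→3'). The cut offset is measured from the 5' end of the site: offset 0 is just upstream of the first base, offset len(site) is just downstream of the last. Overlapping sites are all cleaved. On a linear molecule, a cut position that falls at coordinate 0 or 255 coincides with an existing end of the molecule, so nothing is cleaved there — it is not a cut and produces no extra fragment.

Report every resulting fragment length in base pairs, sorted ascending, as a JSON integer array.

[85,170]

Scan for sites:
  JekII (CGTGT, off=4): no sites
  RvuVI (AGTGAGGC, off=6): no sites
  YnoIII (TGGTC, off=2): starts [83] → cuts [85]
  AzqIII (CAAG, off=3): no sites
  CdoIX (ATATGGG, off=2): no sites

Pooled cuts: [85]

Fragment lengths:
  [0,85): 85 bp
  [85,255): 170 bp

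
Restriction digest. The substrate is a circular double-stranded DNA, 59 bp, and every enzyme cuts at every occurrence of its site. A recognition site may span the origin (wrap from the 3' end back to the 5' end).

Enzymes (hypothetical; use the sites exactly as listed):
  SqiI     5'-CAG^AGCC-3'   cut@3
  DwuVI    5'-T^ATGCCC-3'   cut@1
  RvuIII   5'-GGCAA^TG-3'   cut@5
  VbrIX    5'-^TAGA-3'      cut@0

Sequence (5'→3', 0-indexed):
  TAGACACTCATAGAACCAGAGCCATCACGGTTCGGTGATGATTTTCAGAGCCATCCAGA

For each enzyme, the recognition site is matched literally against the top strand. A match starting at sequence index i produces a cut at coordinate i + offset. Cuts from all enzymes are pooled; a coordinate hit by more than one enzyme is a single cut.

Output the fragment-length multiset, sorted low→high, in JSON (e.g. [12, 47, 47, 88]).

Scan for sites:
  SqiI (CAGAGCC, off=3): starts [16, 45] → cuts [19, 48]
  DwuVI (TATGCCC, off=1): no sites
  RvuIII (GGCAATG, off=5): no sites
  VbrIX (TAGA, off=0): starts [0, 10] → cuts [0, 10]

All cut coordinates (distinct, sorted): [0, 10, 19, 48]

Fragment lengths:
  0→10: 10 bp
  10→19: 9 bp
  19→48: 29 bp
  48→0 (wrap): 59-48+0 = 11 bp

[9,10,11,29]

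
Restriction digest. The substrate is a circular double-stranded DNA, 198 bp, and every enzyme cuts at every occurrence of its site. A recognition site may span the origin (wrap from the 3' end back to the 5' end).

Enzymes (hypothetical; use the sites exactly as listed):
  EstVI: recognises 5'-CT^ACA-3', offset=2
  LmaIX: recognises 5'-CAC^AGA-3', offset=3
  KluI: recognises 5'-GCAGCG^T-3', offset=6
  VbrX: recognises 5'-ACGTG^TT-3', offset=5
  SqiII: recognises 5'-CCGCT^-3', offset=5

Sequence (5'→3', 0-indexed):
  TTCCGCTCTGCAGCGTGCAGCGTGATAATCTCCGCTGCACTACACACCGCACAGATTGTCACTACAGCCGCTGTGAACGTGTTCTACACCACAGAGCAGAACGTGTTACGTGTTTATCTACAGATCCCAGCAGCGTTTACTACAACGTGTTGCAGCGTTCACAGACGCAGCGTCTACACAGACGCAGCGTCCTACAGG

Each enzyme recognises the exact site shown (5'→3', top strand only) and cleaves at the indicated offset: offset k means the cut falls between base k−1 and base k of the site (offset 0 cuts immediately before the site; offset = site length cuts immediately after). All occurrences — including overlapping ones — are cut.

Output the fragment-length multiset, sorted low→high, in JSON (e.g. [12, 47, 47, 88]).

[3,4,4,4,5,5,6,7,7,7,7,8,8,8,9,9,10,10,11,11,12,13,14,16]

Site scan:
  EstVI CTACA/2: at [39, 61, 83, 117, 139, 173, 191] ⇒ [41, 63, 85, 119, 141, 175, 193]
  LmaIX CACAGA/3: at [49, 89, 159, 176] ⇒ [52, 92, 162, 179]
  KluI GCAGCGT/6: at [9, 16, 129, 151, 166, 183] ⇒ [15, 22, 135, 157, 172, 189]
  VbrX ACGTGTT/5: at [76, 100, 107, 144] ⇒ [81, 105, 112, 149]
  SqiII CCGCT/5: at [2, 31, 67] ⇒ [7, 36, 72]

All cut coordinates (distinct, sorted): [7, 15, 22, 36, 41, 52, 63, 72, 81, 85, 92, 105, 112, 119, 135, 141, 149, 157, 162, 172, 175, 179, 189, 193]

Fragments:
  7→15: 8 bp
  15→22: 7 bp
  22→36: 14 bp
  36→41: 5 bp
  41→52: 11 bp
  52→63: 11 bp
  63→72: 9 bp
  72→81: 9 bp
  81→85: 4 bp
  85→92: 7 bp
  92→105: 13 bp
  105→112: 7 bp
  112→119: 7 bp
  119→135: 16 bp
  135→141: 6 bp
  141→149: 8 bp
  149→157: 8 bp
  157→162: 5 bp
  162→172: 10 bp
  172→175: 3 bp
  175→179: 4 bp
  179→189: 10 bp
  189→193: 4 bp
  193→7 (wrap): 198-193+7 = 12 bp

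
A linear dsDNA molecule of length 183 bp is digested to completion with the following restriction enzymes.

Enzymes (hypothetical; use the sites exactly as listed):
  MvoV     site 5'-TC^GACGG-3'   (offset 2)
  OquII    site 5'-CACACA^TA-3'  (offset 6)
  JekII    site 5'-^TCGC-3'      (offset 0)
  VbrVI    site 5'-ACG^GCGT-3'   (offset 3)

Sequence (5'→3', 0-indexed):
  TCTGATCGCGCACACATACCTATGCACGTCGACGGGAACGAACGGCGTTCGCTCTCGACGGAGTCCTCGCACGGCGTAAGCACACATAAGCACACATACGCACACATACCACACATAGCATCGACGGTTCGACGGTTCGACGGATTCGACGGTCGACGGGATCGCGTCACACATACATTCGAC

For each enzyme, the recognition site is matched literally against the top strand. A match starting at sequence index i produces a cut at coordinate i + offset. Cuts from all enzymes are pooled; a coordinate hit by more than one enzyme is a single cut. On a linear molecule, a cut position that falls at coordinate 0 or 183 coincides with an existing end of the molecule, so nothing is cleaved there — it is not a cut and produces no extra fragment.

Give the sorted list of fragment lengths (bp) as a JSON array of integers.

[4,5,7,7,7,7,8,8,8,9,9,10,10,10,10,11,12,13,14,14]

Site scan:
  MvoV (TCGACGG, off=2): starts [28, 54, 120, 128, 136, 145, 152] → cuts [30, 56, 122, 130, 138, 147, 154]
  OquII (CACACATA, off=6): starts [10, 80, 90, 100, 109, 167] → cuts [16, 86, 96, 106, 115, 173]
  JekII (TCGC, off=0): starts [5, 48, 66, 161] → cuts [5, 48, 66, 161]
  VbrVI (ACGGCGT, off=3): starts [41, 70] → cuts [44, 73]

Pooled cuts: [5, 16, 30, 44, 48, 56, 66, 73, 86, 96, 106, 115, 122, 130, 138, 147, 154, 161, 173]

Fragments:
  [0,5): 5 bp
  [5,16): 11 bp
  [16,30): 14 bp
  [30,44): 14 bp
  [44,48): 4 bp
  [48,56): 8 bp
  [56,66): 10 bp
  [66,73): 7 bp
  [73,86): 13 bp
  [86,96): 10 bp
  [96,106): 10 bp
  [106,115): 9 bp
  [115,122): 7 bp
  [122,130): 8 bp
  [130,138): 8 bp
  [138,147): 9 bp
  [147,154): 7 bp
  [154,161): 7 bp
  [161,173): 12 bp
  [173,183): 10 bp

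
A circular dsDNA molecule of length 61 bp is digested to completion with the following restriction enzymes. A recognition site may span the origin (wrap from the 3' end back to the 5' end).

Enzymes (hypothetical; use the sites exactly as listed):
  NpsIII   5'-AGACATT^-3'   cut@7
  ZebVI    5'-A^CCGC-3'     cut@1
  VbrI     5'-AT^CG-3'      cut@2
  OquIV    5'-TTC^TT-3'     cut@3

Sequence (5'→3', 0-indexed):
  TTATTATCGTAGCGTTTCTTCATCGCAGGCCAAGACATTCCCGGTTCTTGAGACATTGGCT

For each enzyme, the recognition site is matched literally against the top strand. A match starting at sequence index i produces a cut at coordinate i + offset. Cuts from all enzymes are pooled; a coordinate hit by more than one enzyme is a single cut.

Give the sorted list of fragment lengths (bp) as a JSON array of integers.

[5,8,10,11,11,16]

Scan for sites:
  NpsIII (AGACATT, off=7): starts [32, 50] → cuts [39, 57]
  ZebVI (ACCGC, off=1): no sites
  VbrI (ATCG, off=2): starts [5, 21] → cuts [7, 23]
  OquIV (TTCTT, off=3): starts [15, 44] → cuts [18, 47]

All cut coordinates (distinct, sorted): [7, 18, 23, 39, 47, 57]

Fragments:
  7→18: 11 bp
  18→23: 5 bp
  23→39: 16 bp
  39→47: 8 bp
  47→57: 10 bp
  57→7 (wrap): 61-57+7 = 11 bp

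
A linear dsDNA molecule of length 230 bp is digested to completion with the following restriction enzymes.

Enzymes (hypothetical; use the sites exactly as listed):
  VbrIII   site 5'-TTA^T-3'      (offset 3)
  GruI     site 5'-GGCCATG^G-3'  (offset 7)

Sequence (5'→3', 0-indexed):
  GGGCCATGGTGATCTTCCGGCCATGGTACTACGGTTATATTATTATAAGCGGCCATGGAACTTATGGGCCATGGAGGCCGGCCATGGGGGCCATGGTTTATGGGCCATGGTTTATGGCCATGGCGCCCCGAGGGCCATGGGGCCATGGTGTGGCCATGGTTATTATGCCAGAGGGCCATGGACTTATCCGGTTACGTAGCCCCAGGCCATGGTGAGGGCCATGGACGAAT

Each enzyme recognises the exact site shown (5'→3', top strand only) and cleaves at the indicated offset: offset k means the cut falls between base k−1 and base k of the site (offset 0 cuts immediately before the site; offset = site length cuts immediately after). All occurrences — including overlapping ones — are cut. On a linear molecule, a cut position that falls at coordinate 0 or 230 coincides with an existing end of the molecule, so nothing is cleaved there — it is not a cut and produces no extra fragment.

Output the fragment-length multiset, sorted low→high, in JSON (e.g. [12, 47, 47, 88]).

Site scan:
  VbrIII TTAT/3: at [34, 39, 42, 61, 97, 111, 159, 162, 183] ⇒ [37, 42, 45, 64, 100, 114, 162, 165, 186]
  GruI GGCCATGG/7: at [1, 18, 50, 66, 79, 88, 102, 115, 132, 140, 151, 173, 204, 216] ⇒ [8, 25, 57, 73, 86, 95, 109, 122, 139, 147, 158, 180, 211, 223]

Pooled cuts: [8, 25, 37, 42, 45, 57, 64, 73, 86, 95, 100, 109, 114, 122, 139, 147, 158, 162, 165, 180, 186, 211, 223]

Fragments:
  [0,8): 8 bp
  [8,25): 17 bp
  [25,37): 12 bp
  [37,42): 5 bp
  [42,45): 3 bp
  [45,57): 12 bp
  [57,64): 7 bp
  [64,73): 9 bp
  [73,86): 13 bp
  [86,95): 9 bp
  [95,100): 5 bp
  [100,109): 9 bp
  [109,114): 5 bp
  [114,122): 8 bp
  [122,139): 17 bp
  [139,147): 8 bp
  [147,158): 11 bp
  [158,162): 4 bp
  [162,165): 3 bp
  [165,180): 15 bp
  [180,186): 6 bp
  [186,211): 25 bp
  [211,223): 12 bp
  [223,230): 7 bp

[3,3,4,5,5,5,6,7,7,8,8,8,9,9,9,11,12,12,12,13,15,17,17,25]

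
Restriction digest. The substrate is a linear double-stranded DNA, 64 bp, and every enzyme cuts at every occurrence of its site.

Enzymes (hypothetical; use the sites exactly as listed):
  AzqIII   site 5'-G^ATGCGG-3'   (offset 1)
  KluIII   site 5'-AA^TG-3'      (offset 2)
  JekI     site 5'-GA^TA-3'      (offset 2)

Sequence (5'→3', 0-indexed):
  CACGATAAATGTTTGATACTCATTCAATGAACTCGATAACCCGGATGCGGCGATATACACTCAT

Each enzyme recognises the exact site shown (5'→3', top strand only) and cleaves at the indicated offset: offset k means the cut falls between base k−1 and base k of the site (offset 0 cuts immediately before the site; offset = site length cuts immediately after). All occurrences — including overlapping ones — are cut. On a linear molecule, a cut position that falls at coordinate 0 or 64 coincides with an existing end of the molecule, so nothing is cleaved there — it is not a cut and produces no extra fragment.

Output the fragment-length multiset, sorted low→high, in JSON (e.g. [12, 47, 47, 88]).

Scan for sites:
  AzqIII GATGCGG/1: at [43] ⇒ [44]
  KluIII AATG/2: at [7, 25] ⇒ [9, 27]
  JekI GATA/2: at [3, 14, 34, 51] ⇒ [5, 16, 36, 53]

All cut coordinates (distinct, sorted): [5, 9, 16, 27, 36, 44, 53]

Fragment lengths:
  [0,5): 5 bp
  [5,9): 4 bp
  [9,16): 7 bp
  [16,27): 11 bp
  [27,36): 9 bp
  [36,44): 8 bp
  [44,53): 9 bp
  [53,64): 11 bp

[4,5,7,8,9,9,11,11]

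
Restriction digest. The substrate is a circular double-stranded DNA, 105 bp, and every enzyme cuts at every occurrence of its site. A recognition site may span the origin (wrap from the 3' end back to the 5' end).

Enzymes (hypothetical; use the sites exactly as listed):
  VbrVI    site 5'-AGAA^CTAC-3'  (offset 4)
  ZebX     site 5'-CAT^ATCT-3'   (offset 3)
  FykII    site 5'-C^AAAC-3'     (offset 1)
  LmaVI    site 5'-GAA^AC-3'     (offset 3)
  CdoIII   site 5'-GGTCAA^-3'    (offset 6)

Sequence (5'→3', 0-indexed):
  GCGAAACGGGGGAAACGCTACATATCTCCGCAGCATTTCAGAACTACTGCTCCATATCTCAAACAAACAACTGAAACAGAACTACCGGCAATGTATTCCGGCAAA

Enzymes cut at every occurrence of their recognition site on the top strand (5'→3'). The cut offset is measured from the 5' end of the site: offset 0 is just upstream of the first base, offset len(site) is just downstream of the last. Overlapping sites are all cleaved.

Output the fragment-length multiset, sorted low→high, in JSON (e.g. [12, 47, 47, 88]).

[4,5,6,9,9,11,12,20,29]

Per-enzyme occurrences:
  VbrVI AGAACTAC/4: at [39, 77] ⇒ [43, 81]
  ZebX CATATCT/3: at [20, 52] ⇒ [23, 55]
  FykII CAAAC/1: at [59, 63] ⇒ [60, 64]
  LmaVI GAAAC/3: at [2, 11, 72] ⇒ [5, 14, 75]
  CdoIII (GGTCAA, off=6): no sites

Pooled cuts: [5, 14, 23, 43, 55, 60, 64, 75, 81]

Fragment lengths:
  5→14: 9 bp
  14→23: 9 bp
  23→43: 20 bp
  43→55: 12 bp
  55→60: 5 bp
  60→64: 4 bp
  64→75: 11 bp
  75→81: 6 bp
  81→5 (wrap): 105-81+5 = 29 bp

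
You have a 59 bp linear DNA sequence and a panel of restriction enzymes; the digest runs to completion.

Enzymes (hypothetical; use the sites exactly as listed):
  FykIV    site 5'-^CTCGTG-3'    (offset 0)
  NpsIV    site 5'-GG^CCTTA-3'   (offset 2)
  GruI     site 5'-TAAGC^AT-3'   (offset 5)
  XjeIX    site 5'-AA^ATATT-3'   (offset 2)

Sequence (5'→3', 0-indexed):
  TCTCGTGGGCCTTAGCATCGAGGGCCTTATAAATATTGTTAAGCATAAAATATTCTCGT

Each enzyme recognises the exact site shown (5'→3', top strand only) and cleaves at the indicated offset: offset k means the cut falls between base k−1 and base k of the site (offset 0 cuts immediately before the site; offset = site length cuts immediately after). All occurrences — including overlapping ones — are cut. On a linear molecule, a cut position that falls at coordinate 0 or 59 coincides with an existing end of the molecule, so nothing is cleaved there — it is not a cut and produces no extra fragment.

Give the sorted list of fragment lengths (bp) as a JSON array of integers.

Scan for sites:
  FykIV (CTCGTG, off=0): starts [1] → cuts [1]
  NpsIV (GGCCTTA, off=2): starts [7, 22] → cuts [9, 24]
  GruI (TAAGCAT, off=5): starts [39] → cuts [44]
  XjeIX (AAATATT, off=2): starts [30, 47] → cuts [32, 49]

Pooled cuts: [1, 9, 24, 32, 44, 49]

Fragment lengths:
  [0,1): 1 bp
  [1,9): 8 bp
  [9,24): 15 bp
  [24,32): 8 bp
  [32,44): 12 bp
  [44,49): 5 bp
  [49,59): 10 bp

[1,5,8,8,10,12,15]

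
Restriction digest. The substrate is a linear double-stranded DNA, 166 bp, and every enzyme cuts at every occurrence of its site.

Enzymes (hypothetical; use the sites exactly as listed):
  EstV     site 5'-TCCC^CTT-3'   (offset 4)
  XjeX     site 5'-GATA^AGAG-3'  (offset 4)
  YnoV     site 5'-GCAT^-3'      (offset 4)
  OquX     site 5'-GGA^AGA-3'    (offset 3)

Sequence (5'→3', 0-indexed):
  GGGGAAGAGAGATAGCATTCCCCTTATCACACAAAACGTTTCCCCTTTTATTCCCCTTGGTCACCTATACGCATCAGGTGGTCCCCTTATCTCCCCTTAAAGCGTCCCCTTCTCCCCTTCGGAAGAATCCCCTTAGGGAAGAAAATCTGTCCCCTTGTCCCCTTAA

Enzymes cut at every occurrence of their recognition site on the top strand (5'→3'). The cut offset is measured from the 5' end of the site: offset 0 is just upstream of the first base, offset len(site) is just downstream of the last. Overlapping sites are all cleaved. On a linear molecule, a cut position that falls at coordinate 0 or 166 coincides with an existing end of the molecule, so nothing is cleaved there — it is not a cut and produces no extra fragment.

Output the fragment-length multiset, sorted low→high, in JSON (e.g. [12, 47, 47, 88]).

Site scan:
  EstV TCCCCTT/4: at [18, 40, 51, 81, 91, 104, 112, 127, 149, 157] ⇒ [22, 44, 55, 85, 95, 108, 116, 131, 153, 161]
  XjeX (GATAAGAG, off=4): no sites
  YnoV GCAT/4: at [14, 70] ⇒ [18, 74]
  OquX GGAAGA/3: at [2, 120, 136] ⇒ [5, 123, 139]

All cut coordinates (distinct, sorted): [5, 18, 22, 44, 55, 74, 85, 95, 108, 116, 123, 131, 139, 153, 161]

Fragments:
  [0,5): 5 bp
  [5,18): 13 bp
  [18,22): 4 bp
  [22,44): 22 bp
  [44,55): 11 bp
  [55,74): 19 bp
  [74,85): 11 bp
  [85,95): 10 bp
  [95,108): 13 bp
  [108,116): 8 bp
  [116,123): 7 bp
  [123,131): 8 bp
  [131,139): 8 bp
  [139,153): 14 bp
  [153,161): 8 bp
  [161,166): 5 bp

[4,5,5,7,8,8,8,8,10,11,11,13,13,14,19,22]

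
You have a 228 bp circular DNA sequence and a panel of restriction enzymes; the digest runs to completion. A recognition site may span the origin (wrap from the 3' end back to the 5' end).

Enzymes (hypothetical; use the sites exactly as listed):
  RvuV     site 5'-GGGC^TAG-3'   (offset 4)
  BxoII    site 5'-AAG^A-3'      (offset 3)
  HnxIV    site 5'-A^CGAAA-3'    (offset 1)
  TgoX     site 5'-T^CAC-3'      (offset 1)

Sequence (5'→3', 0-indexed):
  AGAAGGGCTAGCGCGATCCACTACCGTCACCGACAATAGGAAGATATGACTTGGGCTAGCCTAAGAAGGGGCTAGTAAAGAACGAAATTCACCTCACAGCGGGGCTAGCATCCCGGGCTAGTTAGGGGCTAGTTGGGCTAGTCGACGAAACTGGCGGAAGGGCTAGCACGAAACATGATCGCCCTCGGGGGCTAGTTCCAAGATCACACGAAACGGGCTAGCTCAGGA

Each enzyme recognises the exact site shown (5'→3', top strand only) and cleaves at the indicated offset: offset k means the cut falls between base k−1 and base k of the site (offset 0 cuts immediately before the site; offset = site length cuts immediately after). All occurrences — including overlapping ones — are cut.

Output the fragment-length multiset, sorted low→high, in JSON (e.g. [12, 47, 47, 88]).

[2,2,4,5,5,6,7,7,7,8,9,9,10,10,11,11,12,13,13,16,18,19,24]

Per-enzyme occurrences:
  RvuV GGGCTAG/4: at [4, 52, 68, 101, 114, 125, 134, 159, 188, 214] ⇒ [8, 56, 72, 105, 118, 129, 138, 163, 192, 218]
  BxoII AAGA/3: at [40, 62, 77, 199, 227] ⇒ [2, 43, 65, 80, 202]
  HnxIV ACGAAA/1: at [81, 144, 167, 207] ⇒ [82, 145, 168, 208]
  TgoX TCAC/1: at [26, 88, 93, 203] ⇒ [27, 89, 94, 204]

All cut coordinates (distinct, sorted): [2, 8, 27, 43, 56, 65, 72, 80, 82, 89, 94, 105, 118, 129, 138, 145, 163, 168, 192, 202, 204, 208, 218]

Fragment lengths:
  2→8: 6 bp
  8→27: 19 bp
  27→43: 16 bp
  43→56: 13 bp
  56→65: 9 bp
  65→72: 7 bp
  72→80: 8 bp
  80→82: 2 bp
  82→89: 7 bp
  89→94: 5 bp
  94→105: 11 bp
  105→118: 13 bp
  118→129: 11 bp
  129→138: 9 bp
  138→145: 7 bp
  145→163: 18 bp
  163→168: 5 bp
  168→192: 24 bp
  192→202: 10 bp
  202→204: 2 bp
  204→208: 4 bp
  208→218: 10 bp
  218→2 (wrap): 228-218+2 = 12 bp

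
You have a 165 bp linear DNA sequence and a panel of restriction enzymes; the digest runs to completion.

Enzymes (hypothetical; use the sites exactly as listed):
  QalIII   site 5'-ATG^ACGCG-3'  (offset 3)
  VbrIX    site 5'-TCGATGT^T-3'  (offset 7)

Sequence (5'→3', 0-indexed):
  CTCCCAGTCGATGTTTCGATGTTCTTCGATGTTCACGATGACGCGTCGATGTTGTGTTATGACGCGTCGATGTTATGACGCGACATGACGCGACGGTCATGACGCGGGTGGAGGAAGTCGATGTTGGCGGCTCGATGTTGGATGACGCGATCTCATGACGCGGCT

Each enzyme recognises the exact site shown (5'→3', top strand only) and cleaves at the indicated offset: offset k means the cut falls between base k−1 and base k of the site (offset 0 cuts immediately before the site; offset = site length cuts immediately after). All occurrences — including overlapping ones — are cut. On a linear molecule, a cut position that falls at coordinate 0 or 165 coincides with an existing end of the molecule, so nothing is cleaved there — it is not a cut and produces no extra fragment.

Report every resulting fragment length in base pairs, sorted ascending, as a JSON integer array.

[4,6,8,8,8,9,10,10,12,12,13,14,14,14,23]

Site scan:
  QalIII (ATGACGCG, off=3): starts [37, 58, 74, 84, 98, 141, 154] → cuts [40, 61, 77, 87, 101, 144, 157]
  VbrIX (TCGATGTT, off=7): starts [7, 15, 25, 45, 66, 117, 131] → cuts [14, 22, 32, 52, 73, 124, 138]

Pooled cuts: [14, 22, 32, 40, 52, 61, 73, 77, 87, 101, 124, 138, 144, 157]

Fragments:
  [0,14): 14 bp
  [14,22): 8 bp
  [22,32): 10 bp
  [32,40): 8 bp
  [40,52): 12 bp
  [52,61): 9 bp
  [61,73): 12 bp
  [73,77): 4 bp
  [77,87): 10 bp
  [87,101): 14 bp
  [101,124): 23 bp
  [124,138): 14 bp
  [138,144): 6 bp
  [144,157): 13 bp
  [157,165): 8 bp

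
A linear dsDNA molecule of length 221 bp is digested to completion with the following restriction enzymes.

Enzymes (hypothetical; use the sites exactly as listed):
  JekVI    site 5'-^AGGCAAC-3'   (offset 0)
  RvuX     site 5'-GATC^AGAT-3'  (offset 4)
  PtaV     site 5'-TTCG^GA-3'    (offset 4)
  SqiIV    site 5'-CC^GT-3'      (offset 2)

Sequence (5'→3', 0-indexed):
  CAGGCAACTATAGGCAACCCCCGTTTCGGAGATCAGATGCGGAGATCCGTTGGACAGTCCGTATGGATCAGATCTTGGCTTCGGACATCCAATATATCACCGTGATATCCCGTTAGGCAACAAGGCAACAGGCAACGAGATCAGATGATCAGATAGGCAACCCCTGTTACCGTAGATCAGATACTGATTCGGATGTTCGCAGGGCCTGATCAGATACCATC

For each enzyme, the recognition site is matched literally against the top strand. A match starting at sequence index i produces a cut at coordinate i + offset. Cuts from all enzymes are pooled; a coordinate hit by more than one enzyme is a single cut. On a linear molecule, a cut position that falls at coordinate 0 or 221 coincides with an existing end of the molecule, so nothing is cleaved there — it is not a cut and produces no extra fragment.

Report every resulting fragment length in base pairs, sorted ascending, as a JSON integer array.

Site scan:
  JekVI AGGCAAC/0: at [1, 11, 114, 122, 129, 154] ⇒ [1, 11, 114, 122, 129, 154]
  RvuX GATCAGAT/4: at [30, 65, 138, 146, 174, 207] ⇒ [34, 69, 142, 150, 178, 211]
  PtaV TTCGGA/4: at [24, 79, 187] ⇒ [28, 83, 191]
  SqiIV CCGT/2: at [20, 46, 58, 99, 109, 169] ⇒ [22, 48, 60, 101, 111, 171]

All cut coordinates (distinct, sorted): [1, 11, 22, 28, 34, 48, 60, 69, 83, 101, 111, 114, 122, 129, 142, 150, 154, 171, 178, 191, 211]

Fragment lengths:
  [0,1): 1 bp
  [1,11): 10 bp
  [11,22): 11 bp
  [22,28): 6 bp
  [28,34): 6 bp
  [34,48): 14 bp
  [48,60): 12 bp
  [60,69): 9 bp
  [69,83): 14 bp
  [83,101): 18 bp
  [101,111): 10 bp
  [111,114): 3 bp
  [114,122): 8 bp
  [122,129): 7 bp
  [129,142): 13 bp
  [142,150): 8 bp
  [150,154): 4 bp
  [154,171): 17 bp
  [171,178): 7 bp
  [178,191): 13 bp
  [191,211): 20 bp
  [211,221): 10 bp

[1,3,4,6,6,7,7,8,8,9,10,10,10,11,12,13,13,14,14,17,18,20]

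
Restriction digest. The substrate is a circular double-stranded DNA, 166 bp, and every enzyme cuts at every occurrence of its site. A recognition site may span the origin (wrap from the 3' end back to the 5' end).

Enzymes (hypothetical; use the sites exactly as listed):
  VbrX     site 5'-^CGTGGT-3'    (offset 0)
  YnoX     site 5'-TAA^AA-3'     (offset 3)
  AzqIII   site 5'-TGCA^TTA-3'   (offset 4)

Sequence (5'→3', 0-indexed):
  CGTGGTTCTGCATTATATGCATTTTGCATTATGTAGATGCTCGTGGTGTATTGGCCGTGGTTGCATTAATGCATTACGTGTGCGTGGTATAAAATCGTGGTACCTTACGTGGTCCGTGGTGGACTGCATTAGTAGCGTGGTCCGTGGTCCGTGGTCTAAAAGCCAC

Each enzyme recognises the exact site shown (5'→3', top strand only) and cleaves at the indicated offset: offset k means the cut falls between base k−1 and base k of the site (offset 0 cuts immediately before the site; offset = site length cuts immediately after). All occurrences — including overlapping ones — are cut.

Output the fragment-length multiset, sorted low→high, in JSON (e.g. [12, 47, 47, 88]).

[3,7,7,7,7,7,8,9,10,10,10,12,12,13,14,14,16]

Scan for sites:
  VbrX (CGTGGT, off=0): starts [0, 41, 55, 82, 95, 107, 114, 135, 142, 149] → cuts [0, 41, 55, 82, 95, 107, 114, 135, 142, 149]
  YnoX (TAAAA, off=3): starts [89, 156] → cuts [92, 159]
  AzqIII (TGCATTA, off=4): starts [8, 24, 61, 69, 124] → cuts [12, 28, 65, 73, 128]

All cut coordinates (distinct, sorted): [0, 12, 28, 41, 55, 65, 73, 82, 92, 95, 107, 114, 128, 135, 142, 149, 159]

Fragment lengths:
  0→12: 12 bp
  12→28: 16 bp
  28→41: 13 bp
  41→55: 14 bp
  55→65: 10 bp
  65→73: 8 bp
  73→82: 9 bp
  82→92: 10 bp
  92→95: 3 bp
  95→107: 12 bp
  107→114: 7 bp
  114→128: 14 bp
  128→135: 7 bp
  135→142: 7 bp
  142→149: 7 bp
  149→159: 10 bp
  159→0 (wrap): 166-159+0 = 7 bp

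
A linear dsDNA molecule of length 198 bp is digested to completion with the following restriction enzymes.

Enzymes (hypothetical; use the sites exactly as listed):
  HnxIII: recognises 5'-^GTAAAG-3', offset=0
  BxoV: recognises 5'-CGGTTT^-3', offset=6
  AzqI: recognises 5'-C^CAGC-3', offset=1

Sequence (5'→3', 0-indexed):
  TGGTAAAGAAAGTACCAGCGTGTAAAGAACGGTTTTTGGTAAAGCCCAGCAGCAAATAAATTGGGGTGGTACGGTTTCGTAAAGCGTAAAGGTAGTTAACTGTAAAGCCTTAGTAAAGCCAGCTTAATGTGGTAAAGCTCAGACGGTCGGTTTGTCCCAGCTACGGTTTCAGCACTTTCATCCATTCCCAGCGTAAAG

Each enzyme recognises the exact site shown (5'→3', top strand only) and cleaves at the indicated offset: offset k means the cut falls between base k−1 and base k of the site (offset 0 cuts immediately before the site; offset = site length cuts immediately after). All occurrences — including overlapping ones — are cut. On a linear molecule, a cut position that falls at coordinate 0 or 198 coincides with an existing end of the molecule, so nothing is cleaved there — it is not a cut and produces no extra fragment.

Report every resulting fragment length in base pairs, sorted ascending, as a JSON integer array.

Per-enzyme occurrences:
  HnxIII (GTAAAG, off=0): starts [2, 21, 38, 78, 85, 101, 112, 131, 192] → cuts [2, 21, 38, 78, 85, 101, 112, 131, 192]
  BxoV (CGGTTT, off=6): starts [29, 71, 147, 163] → cuts [35, 77, 153, 169]
  AzqI (CCAGC, off=1): starts [14, 45, 118, 156, 187] → cuts [15, 46, 119, 157, 188]

All cut coordinates (distinct, sorted): [2, 15, 21, 35, 38, 46, 77, 78, 85, 101, 112, 119, 131, 153, 157, 169, 188, 192]

Fragment lengths:
  [0,2): 2 bp
  [2,15): 13 bp
  [15,21): 6 bp
  [21,35): 14 bp
  [35,38): 3 bp
  [38,46): 8 bp
  [46,77): 31 bp
  [77,78): 1 bp
  [78,85): 7 bp
  [85,101): 16 bp
  [101,112): 11 bp
  [112,119): 7 bp
  [119,131): 12 bp
  [131,153): 22 bp
  [153,157): 4 bp
  [157,169): 12 bp
  [169,188): 19 bp
  [188,192): 4 bp
  [192,198): 6 bp

[1,2,3,4,4,6,6,7,7,8,11,12,12,13,14,16,19,22,31]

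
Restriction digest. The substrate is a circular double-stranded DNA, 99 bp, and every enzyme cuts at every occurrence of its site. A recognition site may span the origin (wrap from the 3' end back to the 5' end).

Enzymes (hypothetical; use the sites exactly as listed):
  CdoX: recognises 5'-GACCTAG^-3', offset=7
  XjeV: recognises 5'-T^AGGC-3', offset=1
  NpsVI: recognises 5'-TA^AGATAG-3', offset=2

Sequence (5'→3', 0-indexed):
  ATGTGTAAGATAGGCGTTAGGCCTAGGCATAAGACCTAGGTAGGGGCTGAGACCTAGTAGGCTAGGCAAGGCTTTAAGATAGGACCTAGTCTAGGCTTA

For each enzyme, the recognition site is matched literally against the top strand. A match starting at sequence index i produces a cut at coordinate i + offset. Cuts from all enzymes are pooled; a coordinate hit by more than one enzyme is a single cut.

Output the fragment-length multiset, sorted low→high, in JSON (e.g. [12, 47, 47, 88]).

[1,3,4,5,6,7,13,13,14,15,18]

Scan for sites:
  CdoX GACCTAG/7: at [32, 50, 82] ⇒ [39, 57, 89]
  XjeV TAGGC/1: at [10, 17, 23, 57, 62, 91] ⇒ [11, 18, 24, 58, 63, 92]
  NpsVI TAAGATAG/2: at [5, 74] ⇒ [7, 76]

Pooled cuts: [7, 11, 18, 24, 39, 57, 58, 63, 76, 89, 92]

Fragment lengths:
  7→11: 4 bp
  11→18: 7 bp
  18→24: 6 bp
  24→39: 15 bp
  39→57: 18 bp
  57→58: 1 bp
  58→63: 5 bp
  63→76: 13 bp
  76→89: 13 bp
  89→92: 3 bp
  92→7 (wrap): 99-92+7 = 14 bp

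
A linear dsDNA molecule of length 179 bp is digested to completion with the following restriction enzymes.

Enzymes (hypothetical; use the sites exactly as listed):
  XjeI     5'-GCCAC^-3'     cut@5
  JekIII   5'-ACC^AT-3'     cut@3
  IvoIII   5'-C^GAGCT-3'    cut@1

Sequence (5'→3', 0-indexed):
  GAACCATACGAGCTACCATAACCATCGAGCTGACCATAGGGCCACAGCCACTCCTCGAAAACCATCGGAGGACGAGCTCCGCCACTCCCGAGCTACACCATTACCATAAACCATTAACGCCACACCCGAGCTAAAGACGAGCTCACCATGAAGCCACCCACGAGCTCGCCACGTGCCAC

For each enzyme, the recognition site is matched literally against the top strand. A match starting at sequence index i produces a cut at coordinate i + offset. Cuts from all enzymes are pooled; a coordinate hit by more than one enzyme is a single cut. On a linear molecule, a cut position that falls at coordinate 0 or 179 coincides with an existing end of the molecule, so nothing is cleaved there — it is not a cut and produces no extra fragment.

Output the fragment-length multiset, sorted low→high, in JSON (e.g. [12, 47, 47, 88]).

Per-enzyme occurrences:
  XjeI GCCAC/5: at [40, 46, 80, 118, 152, 167, 174] ⇒ [45, 51, 85, 123, 157, 172] (position 179 is a terminus of the linear molecule — no cut)
  JekIII ACCAT/3: at [2, 14, 20, 32, 60, 96, 102, 109, 144] ⇒ [5, 17, 23, 35, 63, 99, 105, 112, 147]
  IvoIII CGAGCT/1: at [8, 25, 72, 88, 126, 137, 160] ⇒ [9, 26, 73, 89, 127, 138, 161]

All cut coordinates (distinct, sorted): [5, 9, 17, 23, 26, 35, 45, 51, 63, 73, 85, 89, 99, 105, 112, 123, 127, 138, 147, 157, 161, 172]

Fragment lengths:
  [0,5): 5 bp
  [5,9): 4 bp
  [9,17): 8 bp
  [17,23): 6 bp
  [23,26): 3 bp
  [26,35): 9 bp
  [35,45): 10 bp
  [45,51): 6 bp
  [51,63): 12 bp
  [63,73): 10 bp
  [73,85): 12 bp
  [85,89): 4 bp
  [89,99): 10 bp
  [99,105): 6 bp
  [105,112): 7 bp
  [112,123): 11 bp
  [123,127): 4 bp
  [127,138): 11 bp
  [138,147): 9 bp
  [147,157): 10 bp
  [157,161): 4 bp
  [161,172): 11 bp
  [172,179): 7 bp

[3,4,4,4,4,5,6,6,6,7,7,8,9,9,10,10,10,10,11,11,11,12,12]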